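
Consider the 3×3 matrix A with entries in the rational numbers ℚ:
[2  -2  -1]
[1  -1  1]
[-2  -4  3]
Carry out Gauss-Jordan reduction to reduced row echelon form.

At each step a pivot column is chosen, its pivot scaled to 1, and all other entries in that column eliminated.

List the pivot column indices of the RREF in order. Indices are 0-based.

pivot columns: 0, 1, 2

pivot(0,0)=2: scale R0 → (1, -1, -1/2)
  clear (1,0): R1 −= (1)R0 → (0, 0, 3/2)
  clear (2,0): R2 −= (-2)R0 → (0, -6, 2)
pivot(1,1): swap R1↔R2
pivot(1,1)=-6: scale R1 → (0, 1, -1/3)
  clear (0,1): R0 −= (-1)R1 → (1, 0, -5/6)
pivot(2,2)=3/2: scale R2 → (0, 0, 1)
  clear (0,2): R0 −= (-5/6)R2 → (1, 0, 0)
  clear (1,2): R1 −= (-1/3)R2 → (0, 1, 0)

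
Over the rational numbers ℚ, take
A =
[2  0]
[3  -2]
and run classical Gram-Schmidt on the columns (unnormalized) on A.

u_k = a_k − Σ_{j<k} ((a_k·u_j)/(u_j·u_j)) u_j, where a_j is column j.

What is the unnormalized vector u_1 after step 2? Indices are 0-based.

Step 1: u_0 = a_0 = (2, 3).
Step 2: u_1 = a_1 − (-6/13)·u_0 = (12/13, -8/13).

u_1 = (12/13, -8/13)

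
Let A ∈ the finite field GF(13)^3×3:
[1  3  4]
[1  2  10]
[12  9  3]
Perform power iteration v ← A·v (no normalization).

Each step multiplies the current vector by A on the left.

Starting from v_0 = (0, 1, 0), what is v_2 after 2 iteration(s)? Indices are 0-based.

v_2 = (6, 6, 3)

v_0 = (0, 1, 0).
v_1 = A·v_0 = (3, 2, 9).
v_2 = A·v_1 = (6, 6, 3).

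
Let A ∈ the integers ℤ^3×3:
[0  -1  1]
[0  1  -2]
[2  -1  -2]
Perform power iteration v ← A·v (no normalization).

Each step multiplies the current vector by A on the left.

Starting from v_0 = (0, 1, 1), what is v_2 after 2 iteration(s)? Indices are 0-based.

v_2 = (-2, 5, 7)

v_0 = (0, 1, 1).
v_1 = A·v_0 = (0, -1, -3).
v_2 = A·v_1 = (-2, 5, 7).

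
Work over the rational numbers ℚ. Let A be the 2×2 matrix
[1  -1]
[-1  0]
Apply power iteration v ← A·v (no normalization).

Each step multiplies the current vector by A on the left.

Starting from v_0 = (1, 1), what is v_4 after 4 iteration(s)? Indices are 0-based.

v_0 = (1, 1).
v_1 = A·v_0 = (0, -1).
v_2 = A·v_1 = (1, 0).
v_3 = A·v_2 = (1, -1).
v_4 = A·v_3 = (2, -1).

v_4 = (2, -1)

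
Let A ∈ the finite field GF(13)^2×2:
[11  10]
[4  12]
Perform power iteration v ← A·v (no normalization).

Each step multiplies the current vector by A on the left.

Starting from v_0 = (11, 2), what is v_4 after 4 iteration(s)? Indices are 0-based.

v_4 = (6, 12)

v_0 = (11, 2).
v_1 = A·v_0 = (11, 3).
v_2 = A·v_1 = (8, 2).
v_3 = A·v_2 = (4, 4).
v_4 = A·v_3 = (6, 12).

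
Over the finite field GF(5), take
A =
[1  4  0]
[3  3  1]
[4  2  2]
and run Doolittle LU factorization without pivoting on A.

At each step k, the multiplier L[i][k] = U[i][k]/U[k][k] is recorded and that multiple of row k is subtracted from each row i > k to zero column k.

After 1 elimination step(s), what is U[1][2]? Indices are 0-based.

U[1][2] = 1

[col 0] pivot 1
  R1 -= 3*R0 → (0, 1, 1)  (L[1][0] := 3)
  R2 -= 4*R0 → (0, 1, 2)  (L[2][0] := 4)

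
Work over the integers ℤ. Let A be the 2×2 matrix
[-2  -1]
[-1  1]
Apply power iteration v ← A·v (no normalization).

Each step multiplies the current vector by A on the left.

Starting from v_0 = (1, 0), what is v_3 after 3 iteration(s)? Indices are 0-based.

v_0 = (1, 0).
v_1 = A·v_0 = (-2, -1).
v_2 = A·v_1 = (5, 1).
v_3 = A·v_2 = (-11, -4).

v_3 = (-11, -4)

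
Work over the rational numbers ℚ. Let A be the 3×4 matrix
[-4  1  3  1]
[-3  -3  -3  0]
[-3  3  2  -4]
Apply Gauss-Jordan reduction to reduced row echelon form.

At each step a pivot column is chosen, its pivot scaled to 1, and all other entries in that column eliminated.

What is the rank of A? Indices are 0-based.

rank = 3

step 1: normalize row 0 (÷-4) = (1, -1/4, -3/4, -1/4)
  row 1: subtract -3×row0 = (0, -15/4, -21/4, -3/4)
  row 2: subtract -3×row0 = (0, 9/4, -1/4, -19/4)
step 2: normalize row 1 (÷-15/4) = (0, 1, 7/5, 1/5)
  row 0: subtract -1/4×row1 = (1, 0, -2/5, -1/5)
  row 2: subtract 9/4×row1 = (0, 0, -17/5, -26/5)
step 3: normalize row 2 (÷-17/5) = (0, 0, 1, 26/17)
  row 0: subtract -2/5×row2 = (1, 0, 0, 7/17)
  row 1: subtract 7/5×row2 = (0, 1, 0, -33/17)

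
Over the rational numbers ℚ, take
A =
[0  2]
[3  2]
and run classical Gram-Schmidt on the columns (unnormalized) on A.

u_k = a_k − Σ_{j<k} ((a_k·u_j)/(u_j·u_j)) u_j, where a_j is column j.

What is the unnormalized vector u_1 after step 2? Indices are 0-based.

Step 1: u_0 = a_0 = (0, 3).
Step 2: u_1 = a_1 − (2/3)·u_0 = (2, 0).

u_1 = (2, 0)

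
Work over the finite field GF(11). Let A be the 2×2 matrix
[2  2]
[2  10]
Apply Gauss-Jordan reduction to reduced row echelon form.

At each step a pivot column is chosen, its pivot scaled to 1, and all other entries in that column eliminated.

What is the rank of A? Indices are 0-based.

rank = 2

step 1: normalize row 0 (÷2) = (1, 1)
  row 1: subtract 2×row0 = (0, 8)
step 2: normalize row 1 (÷8) = (0, 1)
  row 0: subtract 1×row1 = (1, 0)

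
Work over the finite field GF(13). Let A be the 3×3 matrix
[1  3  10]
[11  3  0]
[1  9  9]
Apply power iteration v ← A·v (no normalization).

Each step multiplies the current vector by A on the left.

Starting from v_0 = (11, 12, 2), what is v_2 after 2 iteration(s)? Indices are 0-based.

v_0 = (11, 12, 2).
v_1 = A·v_0 = (2, 1, 7).
v_2 = A·v_1 = (10, 12, 9).

v_2 = (10, 12, 9)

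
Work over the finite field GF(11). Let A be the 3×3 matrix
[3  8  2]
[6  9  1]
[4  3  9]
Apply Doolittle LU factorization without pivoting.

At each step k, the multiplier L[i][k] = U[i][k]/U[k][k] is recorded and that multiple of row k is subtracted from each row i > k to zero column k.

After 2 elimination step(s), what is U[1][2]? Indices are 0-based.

Step 1: pivot at (0,0) is 3.
  row1 ← row1 − (2)·row0  ⇒  L[1][0]=2, U row1=(0, 4, 8)
  row2 ← row2 − (5)·row0  ⇒  L[2][0]=5, U row2=(0, 7, 10)
Step 2: pivot at (1,1) is 4.
  row2 ← row2 − (10)·row1  ⇒  L[2][1]=10, U row2=(0, 0, 7)

U[1][2] = 8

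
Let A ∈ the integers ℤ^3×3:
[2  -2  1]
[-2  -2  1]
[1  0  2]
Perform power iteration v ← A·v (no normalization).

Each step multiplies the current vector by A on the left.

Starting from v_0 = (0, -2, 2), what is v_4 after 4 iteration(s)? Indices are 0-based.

v_4 = (64, -184, 126)

v_0 = (0, -2, 2).
v_1 = A·v_0 = (6, 6, 4).
v_2 = A·v_1 = (4, -20, 14).
v_3 = A·v_2 = (62, 46, 32).
v_4 = A·v_3 = (64, -184, 126).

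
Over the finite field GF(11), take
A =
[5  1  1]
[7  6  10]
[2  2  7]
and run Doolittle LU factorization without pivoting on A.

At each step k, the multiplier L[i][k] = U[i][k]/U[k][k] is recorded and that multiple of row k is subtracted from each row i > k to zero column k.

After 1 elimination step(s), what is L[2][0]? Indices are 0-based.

[col 0] pivot 5
  R1 -= 8*R0 → (0, 9, 2)  (L[1][0] := 8)
  R2 -= 7*R0 → (0, 6, 0)  (L[2][0] := 7)

L[2][0] = 7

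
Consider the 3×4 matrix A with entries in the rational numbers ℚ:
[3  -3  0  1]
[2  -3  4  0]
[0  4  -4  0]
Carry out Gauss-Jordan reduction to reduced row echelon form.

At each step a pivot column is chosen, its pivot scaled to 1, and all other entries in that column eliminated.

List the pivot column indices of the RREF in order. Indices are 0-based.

pivot columns: 0, 1, 2

pivot(0,0)=3: scale R0 → (1, -1, 0, 1/3)
  clear (1,0): R1 −= (2)R0 → (0, -1, 4, -2/3)
pivot(1,1)=-1: scale R1 → (0, 1, -4, 2/3)
  clear (0,1): R0 −= (-1)R1 → (1, 0, -4, 1)
  clear (2,1): R2 −= (4)R1 → (0, 0, 12, -8/3)
pivot(2,2)=12: scale R2 → (0, 0, 1, -2/9)
  clear (0,2): R0 −= (-4)R2 → (1, 0, 0, 1/9)
  clear (1,2): R1 −= (-4)R2 → (0, 1, 0, -2/9)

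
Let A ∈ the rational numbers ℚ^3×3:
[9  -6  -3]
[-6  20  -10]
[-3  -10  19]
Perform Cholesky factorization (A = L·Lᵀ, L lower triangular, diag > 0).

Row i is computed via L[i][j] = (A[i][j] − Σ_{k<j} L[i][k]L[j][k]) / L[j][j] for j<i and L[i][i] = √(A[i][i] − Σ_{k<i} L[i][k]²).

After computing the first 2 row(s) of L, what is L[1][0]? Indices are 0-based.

Step 1: L[0][0] = √(9) = 3.
  L[1][0] = (-6) / L[0][0] = -2.
Step 2: L[1][1] = √(16) = 4.

L[1][0] = -2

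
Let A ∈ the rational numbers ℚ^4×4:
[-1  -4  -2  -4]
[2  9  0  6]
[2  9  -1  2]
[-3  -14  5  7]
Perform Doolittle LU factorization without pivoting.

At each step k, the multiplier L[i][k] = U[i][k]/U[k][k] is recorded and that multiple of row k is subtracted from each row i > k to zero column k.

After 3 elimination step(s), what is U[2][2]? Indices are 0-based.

U[2][2] = -1

k=0: U[0][0]=-1
  eliminate (1,0): mult=-2, new row 1: (0, 1, -4, -2); set L[1][0]=-2
  eliminate (2,0): mult=-2, new row 2: (0, 1, -5, -6); set L[2][0]=-2
  eliminate (3,0): mult=3, new row 3: (0, -2, 11, 19); set L[3][0]=3
k=1: U[1][1]=1
  eliminate (2,1): mult=1, new row 2: (0, 0, -1, -4); set L[2][1]=1
  eliminate (3,1): mult=-2, new row 3: (0, 0, 3, 15); set L[3][1]=-2
k=2: U[2][2]=-1
  eliminate (3,2): mult=-3, new row 3: (0, 0, 0, 3); set L[3][2]=-3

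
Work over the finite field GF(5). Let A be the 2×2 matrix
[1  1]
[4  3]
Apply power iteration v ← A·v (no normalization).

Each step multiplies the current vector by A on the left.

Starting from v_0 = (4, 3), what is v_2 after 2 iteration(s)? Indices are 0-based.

v_0 = (4, 3).
v_1 = A·v_0 = (2, 0).
v_2 = A·v_1 = (2, 3).

v_2 = (2, 3)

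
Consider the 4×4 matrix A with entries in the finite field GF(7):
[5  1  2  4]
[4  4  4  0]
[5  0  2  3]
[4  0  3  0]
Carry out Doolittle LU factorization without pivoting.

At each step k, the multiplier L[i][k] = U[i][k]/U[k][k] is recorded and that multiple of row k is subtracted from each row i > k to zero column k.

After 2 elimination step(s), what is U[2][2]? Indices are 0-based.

U[2][2] = 6

k=0: U[0][0]=5
  eliminate (1,0): mult=5, new row 1: (0, 6, 1, 1); set L[1][0]=5
  eliminate (2,0): mult=1, new row 2: (0, 6, 0, 6); set L[2][0]=1
  eliminate (3,0): mult=5, new row 3: (0, 2, 0, 1); set L[3][0]=5
k=1: U[1][1]=6
  eliminate (2,1): mult=1, new row 2: (0, 0, 6, 5); set L[2][1]=1
  eliminate (3,1): mult=5, new row 3: (0, 0, 2, 3); set L[3][1]=5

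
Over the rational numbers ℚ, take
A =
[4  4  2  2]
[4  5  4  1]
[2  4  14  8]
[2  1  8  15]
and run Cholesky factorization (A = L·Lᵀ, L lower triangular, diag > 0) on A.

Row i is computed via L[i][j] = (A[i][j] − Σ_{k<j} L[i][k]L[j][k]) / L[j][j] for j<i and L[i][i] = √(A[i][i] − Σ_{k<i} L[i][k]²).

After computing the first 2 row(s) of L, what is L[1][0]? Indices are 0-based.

L[1][0] = 2

Step 1: L[0][0] = √(4) = 2.
  L[1][0] = (4) / L[0][0] = 2.
Step 2: L[1][1] = √(1) = 1.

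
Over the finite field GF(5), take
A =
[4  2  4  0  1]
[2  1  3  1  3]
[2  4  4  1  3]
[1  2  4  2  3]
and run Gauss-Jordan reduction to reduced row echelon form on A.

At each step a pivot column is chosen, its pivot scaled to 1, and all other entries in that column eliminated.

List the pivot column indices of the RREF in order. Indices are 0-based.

[1] R0 /= 4  ⇒  (1, 3, 1, 0, 4)
     R1 -= 2·R0  ⇒  (0, 0, 1, 1, 0)
     R2 -= 2·R0  ⇒  (0, 3, 2, 1, 0)
     R3 -= 1·R0  ⇒  (0, 4, 3, 2, 4)
[2] R1 <-> R2
[2] R1 /= 3  ⇒  (0, 1, 4, 2, 0)
     R0 -= 3·R1  ⇒  (1, 0, 4, 4, 4)
     R3 -= 4·R1  ⇒  (0, 0, 2, 4, 4)
[3] R2 /= 1  ⇒  (0, 0, 1, 1, 0)
     R0 -= 4·R2  ⇒  (1, 0, 0, 0, 4)
     R1 -= 4·R2  ⇒  (0, 1, 0, 3, 0)
     R3 -= 2·R2  ⇒  (0, 0, 0, 2, 4)
[4] R3 /= 2  ⇒  (0, 0, 0, 1, 2)
     R1 -= 3·R3  ⇒  (0, 1, 0, 0, 4)
     R2 -= 1·R3  ⇒  (0, 0, 1, 0, 3)

pivot columns: 0, 1, 2, 3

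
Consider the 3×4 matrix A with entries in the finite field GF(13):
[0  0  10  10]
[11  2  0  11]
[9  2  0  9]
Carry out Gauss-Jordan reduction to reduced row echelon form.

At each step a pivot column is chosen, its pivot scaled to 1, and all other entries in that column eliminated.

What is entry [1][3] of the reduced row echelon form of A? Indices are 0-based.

M[1][3] = 0

step 1: exchange rows 0,1
step 1: normalize row 0 (÷11) = (1, 12, 0, 1)
  row 2: subtract 9×row0 = (0, 11, 0, 0)
step 2: exchange rows 1,2
step 2: normalize row 1 (÷11) = (0, 1, 0, 0)
  row 0: subtract 12×row1 = (1, 0, 0, 1)
step 3: normalize row 2 (÷10) = (0, 0, 1, 1)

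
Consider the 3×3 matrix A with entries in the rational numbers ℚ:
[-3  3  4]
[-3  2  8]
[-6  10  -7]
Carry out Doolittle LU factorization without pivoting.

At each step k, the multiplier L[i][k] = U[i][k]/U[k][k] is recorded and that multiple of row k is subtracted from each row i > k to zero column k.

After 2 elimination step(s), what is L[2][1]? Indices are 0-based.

Step 1: pivot at (0,0) is -3.
  row1 ← row1 − (1)·row0  ⇒  L[1][0]=1, U row1=(0, -1, 4)
  row2 ← row2 − (2)·row0  ⇒  L[2][0]=2, U row2=(0, 4, -15)
Step 2: pivot at (1,1) is -1.
  row2 ← row2 − (-4)·row1  ⇒  L[2][1]=-4, U row2=(0, 0, 1)

L[2][1] = -4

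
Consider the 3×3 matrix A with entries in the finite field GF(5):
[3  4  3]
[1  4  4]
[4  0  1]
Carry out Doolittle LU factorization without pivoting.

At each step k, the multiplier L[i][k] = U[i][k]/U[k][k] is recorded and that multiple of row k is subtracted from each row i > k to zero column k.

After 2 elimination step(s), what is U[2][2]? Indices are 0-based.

U[2][2] = 3

k=0: U[0][0]=3
  eliminate (1,0): mult=2, new row 1: (0, 1, 3); set L[1][0]=2
  eliminate (2,0): mult=3, new row 2: (0, 3, 2); set L[2][0]=3
k=1: U[1][1]=1
  eliminate (2,1): mult=3, new row 2: (0, 0, 3); set L[2][1]=3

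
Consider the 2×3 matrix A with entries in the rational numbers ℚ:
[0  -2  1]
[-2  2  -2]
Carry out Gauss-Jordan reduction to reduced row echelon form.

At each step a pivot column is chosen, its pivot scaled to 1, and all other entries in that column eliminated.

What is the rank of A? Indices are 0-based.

step 1: exchange rows 0,1
step 1: normalize row 0 (÷-2) = (1, -1, 1)
step 2: normalize row 1 (÷-2) = (0, 1, -1/2)
  row 0: subtract -1×row1 = (1, 0, 1/2)

rank = 2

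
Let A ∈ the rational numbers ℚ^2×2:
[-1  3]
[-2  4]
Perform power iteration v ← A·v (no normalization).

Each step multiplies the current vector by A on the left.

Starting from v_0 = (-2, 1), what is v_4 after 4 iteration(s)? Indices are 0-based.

v_0 = (-2, 1).
v_1 = A·v_0 = (5, 8).
v_2 = A·v_1 = (19, 22).
v_3 = A·v_2 = (47, 50).
v_4 = A·v_3 = (103, 106).

v_4 = (103, 106)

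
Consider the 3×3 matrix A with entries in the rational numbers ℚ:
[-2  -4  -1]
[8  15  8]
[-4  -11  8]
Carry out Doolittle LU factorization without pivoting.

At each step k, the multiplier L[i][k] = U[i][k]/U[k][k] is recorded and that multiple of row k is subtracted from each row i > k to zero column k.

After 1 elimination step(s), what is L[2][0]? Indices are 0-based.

L[2][0] = 2

k=0: U[0][0]=-2
  eliminate (1,0): mult=-4, new row 1: (0, -1, 4); set L[1][0]=-4
  eliminate (2,0): mult=2, new row 2: (0, -3, 10); set L[2][0]=2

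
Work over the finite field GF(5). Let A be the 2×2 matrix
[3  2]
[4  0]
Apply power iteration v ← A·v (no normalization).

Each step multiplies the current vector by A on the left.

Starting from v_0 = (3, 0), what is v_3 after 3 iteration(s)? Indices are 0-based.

v_0 = (3, 0).
v_1 = A·v_0 = (4, 2).
v_2 = A·v_1 = (1, 1).
v_3 = A·v_2 = (0, 4).

v_3 = (0, 4)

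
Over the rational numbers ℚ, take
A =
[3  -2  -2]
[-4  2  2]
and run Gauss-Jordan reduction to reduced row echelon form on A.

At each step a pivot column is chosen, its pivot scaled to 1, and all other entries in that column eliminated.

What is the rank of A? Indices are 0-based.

step 1: normalize row 0 (÷3) = (1, -2/3, -2/3)
  row 1: subtract -4×row0 = (0, -2/3, -2/3)
step 2: normalize row 1 (÷-2/3) = (0, 1, 1)
  row 0: subtract -2/3×row1 = (1, 0, 0)

rank = 2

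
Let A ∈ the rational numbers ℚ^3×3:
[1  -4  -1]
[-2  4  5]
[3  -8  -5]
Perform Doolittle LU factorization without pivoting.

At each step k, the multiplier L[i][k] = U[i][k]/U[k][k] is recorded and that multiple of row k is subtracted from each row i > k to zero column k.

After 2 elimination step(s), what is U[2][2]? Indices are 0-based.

U[2][2] = 1

[col 0] pivot 1
  R1 -= -2*R0 → (0, -4, 3)  (L[1][0] := -2)
  R2 -= 3*R0 → (0, 4, -2)  (L[2][0] := 3)
[col 1] pivot -4
  R2 -= -1*R1 → (0, 0, 1)  (L[2][1] := -1)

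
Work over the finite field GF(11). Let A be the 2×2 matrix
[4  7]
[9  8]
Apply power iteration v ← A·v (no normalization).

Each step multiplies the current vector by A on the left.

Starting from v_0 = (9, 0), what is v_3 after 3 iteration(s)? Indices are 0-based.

v_3 = (1, 7)

v_0 = (9, 0).
v_1 = A·v_0 = (3, 4).
v_2 = A·v_1 = (7, 4).
v_3 = A·v_2 = (1, 7).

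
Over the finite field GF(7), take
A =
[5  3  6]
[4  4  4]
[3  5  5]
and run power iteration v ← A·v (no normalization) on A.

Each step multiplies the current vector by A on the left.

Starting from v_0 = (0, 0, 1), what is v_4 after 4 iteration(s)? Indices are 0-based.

v_4 = (2, 1, 1)

v_0 = (0, 0, 1).
v_1 = A·v_0 = (6, 4, 5).
v_2 = A·v_1 = (2, 4, 0).
v_3 = A·v_2 = (1, 3, 5).
v_4 = A·v_3 = (2, 1, 1).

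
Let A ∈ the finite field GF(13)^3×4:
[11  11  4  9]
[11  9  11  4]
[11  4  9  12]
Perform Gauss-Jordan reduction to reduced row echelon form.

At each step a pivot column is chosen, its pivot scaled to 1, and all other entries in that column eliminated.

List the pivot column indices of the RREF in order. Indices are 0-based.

step 1: normalize row 0 (÷11) = (1, 1, 11, 2)
  row 1: subtract 11×row0 = (0, 11, 7, 8)
  row 2: subtract 11×row0 = (0, 6, 5, 3)
step 2: normalize row 1 (÷11) = (0, 1, 3, 9)
  row 0: subtract 1×row1 = (1, 0, 8, 6)
  row 2: subtract 6×row1 = (0, 0, 0, 1)
skip col 2 (zero from row 2)
step 3: normalize row 2 (÷1) = (0, 0, 0, 1)
  row 0: subtract 6×row2 = (1, 0, 8, 0)
  row 1: subtract 9×row2 = (0, 1, 3, 0)

pivot columns: 0, 1, 3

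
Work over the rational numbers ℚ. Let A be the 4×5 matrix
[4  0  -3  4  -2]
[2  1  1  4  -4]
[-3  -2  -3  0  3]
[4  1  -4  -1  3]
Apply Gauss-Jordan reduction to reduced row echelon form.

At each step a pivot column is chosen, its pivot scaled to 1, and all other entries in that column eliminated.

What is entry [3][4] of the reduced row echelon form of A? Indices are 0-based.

M[3][4] = -71/105

[1] R0 /= 4  ⇒  (1, 0, -3/4, 1, -1/2)
     R1 -= 2·R0  ⇒  (0, 1, 5/2, 2, -3)
     R2 -= -3·R0  ⇒  (0, -2, -21/4, 3, 3/2)
     R3 -= 4·R0  ⇒  (0, 1, -1, -5, 5)
[2] R1 /= 1  ⇒  (0, 1, 5/2, 2, -3)
     R2 -= -2·R1  ⇒  (0, 0, -1/4, 7, -9/2)
     R3 -= 1·R1  ⇒  (0, 0, -7/2, -7, 8)
[3] R2 /= -1/4  ⇒  (0, 0, 1, -28, 18)
     R0 -= -3/4·R2  ⇒  (1, 0, 0, -20, 13)
     R1 -= 5/2·R2  ⇒  (0, 1, 0, 72, -48)
     R3 -= -7/2·R2  ⇒  (0, 0, 0, -105, 71)
[4] R3 /= -105  ⇒  (0, 0, 0, 1, -71/105)
     R0 -= -20·R3  ⇒  (1, 0, 0, 0, -11/21)
     R1 -= 72·R3  ⇒  (0, 1, 0, 0, 24/35)
     R2 -= -28·R3  ⇒  (0, 0, 1, 0, -14/15)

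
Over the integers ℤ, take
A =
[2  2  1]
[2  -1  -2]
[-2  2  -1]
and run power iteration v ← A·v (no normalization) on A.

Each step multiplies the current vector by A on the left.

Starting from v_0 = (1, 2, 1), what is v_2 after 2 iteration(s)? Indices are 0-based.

v_2 = (11, 14, -19)

v_0 = (1, 2, 1).
v_1 = A·v_0 = (7, -2, 1).
v_2 = A·v_1 = (11, 14, -19).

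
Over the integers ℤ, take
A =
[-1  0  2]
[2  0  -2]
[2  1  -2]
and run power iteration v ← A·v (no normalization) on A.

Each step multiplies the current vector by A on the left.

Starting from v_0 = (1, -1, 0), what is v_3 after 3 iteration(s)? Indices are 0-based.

v_3 = (-7, 10, 6)

v_0 = (1, -1, 0).
v_1 = A·v_0 = (-1, 2, 1).
v_2 = A·v_1 = (3, -4, -2).
v_3 = A·v_2 = (-7, 10, 6).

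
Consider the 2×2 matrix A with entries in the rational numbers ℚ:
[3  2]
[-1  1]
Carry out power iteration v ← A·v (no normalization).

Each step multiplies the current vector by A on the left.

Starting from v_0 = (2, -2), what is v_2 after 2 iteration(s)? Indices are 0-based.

v_0 = (2, -2).
v_1 = A·v_0 = (2, -4).
v_2 = A·v_1 = (-2, -6).

v_2 = (-2, -6)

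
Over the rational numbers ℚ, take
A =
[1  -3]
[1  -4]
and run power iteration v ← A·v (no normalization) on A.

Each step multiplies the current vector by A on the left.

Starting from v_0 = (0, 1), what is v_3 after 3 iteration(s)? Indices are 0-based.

v_0 = (0, 1).
v_1 = A·v_0 = (-3, -4).
v_2 = A·v_1 = (9, 13).
v_3 = A·v_2 = (-30, -43).

v_3 = (-30, -43)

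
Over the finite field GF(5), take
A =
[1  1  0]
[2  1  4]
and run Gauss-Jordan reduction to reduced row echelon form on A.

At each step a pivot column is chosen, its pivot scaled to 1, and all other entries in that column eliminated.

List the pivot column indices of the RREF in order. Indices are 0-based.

step 1: normalize row 0 (÷1) = (1, 1, 0)
  row 1: subtract 2×row0 = (0, 4, 4)
step 2: normalize row 1 (÷4) = (0, 1, 1)
  row 0: subtract 1×row1 = (1, 0, 4)

pivot columns: 0, 1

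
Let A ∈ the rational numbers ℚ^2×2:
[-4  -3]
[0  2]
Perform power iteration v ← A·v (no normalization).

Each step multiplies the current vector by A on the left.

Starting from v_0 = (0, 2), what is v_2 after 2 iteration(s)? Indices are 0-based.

v_2 = (12, 8)

v_0 = (0, 2).
v_1 = A·v_0 = (-6, 4).
v_2 = A·v_1 = (12, 8).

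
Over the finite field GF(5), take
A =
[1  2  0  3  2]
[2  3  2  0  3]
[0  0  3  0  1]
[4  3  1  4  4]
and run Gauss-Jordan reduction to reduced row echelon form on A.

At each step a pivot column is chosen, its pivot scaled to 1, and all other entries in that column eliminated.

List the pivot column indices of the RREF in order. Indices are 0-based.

step 1: normalize row 0 (÷1) = (1, 2, 0, 3, 2)
  row 1: subtract 2×row0 = (0, 4, 2, 4, 4)
  row 3: subtract 4×row0 = (0, 0, 1, 2, 1)
step 2: normalize row 1 (÷4) = (0, 1, 3, 1, 1)
  row 0: subtract 2×row1 = (1, 0, 4, 1, 0)
step 3: normalize row 2 (÷3) = (0, 0, 1, 0, 2)
  row 0: subtract 4×row2 = (1, 0, 0, 1, 2)
  row 1: subtract 3×row2 = (0, 1, 0, 1, 0)
  row 3: subtract 1×row2 = (0, 0, 0, 2, 4)
step 4: normalize row 3 (÷2) = (0, 0, 0, 1, 2)
  row 0: subtract 1×row3 = (1, 0, 0, 0, 0)
  row 1: subtract 1×row3 = (0, 1, 0, 0, 3)

pivot columns: 0, 1, 2, 3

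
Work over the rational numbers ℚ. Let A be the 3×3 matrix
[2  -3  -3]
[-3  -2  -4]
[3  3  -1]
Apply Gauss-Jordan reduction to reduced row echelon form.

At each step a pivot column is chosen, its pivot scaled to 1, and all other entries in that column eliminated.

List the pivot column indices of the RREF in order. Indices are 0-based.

[1] R0 /= 2  ⇒  (1, -3/2, -3/2)
     R1 -= -3·R0  ⇒  (0, -13/2, -17/2)
     R2 -= 3·R0  ⇒  (0, 15/2, 7/2)
[2] R1 /= -13/2  ⇒  (0, 1, 17/13)
     R0 -= -3/2·R1  ⇒  (1, 0, 6/13)
     R2 -= 15/2·R1  ⇒  (0, 0, -82/13)
[3] R2 /= -82/13  ⇒  (0, 0, 1)
     R0 -= 6/13·R2  ⇒  (1, 0, 0)
     R1 -= 17/13·R2  ⇒  (0, 1, 0)

pivot columns: 0, 1, 2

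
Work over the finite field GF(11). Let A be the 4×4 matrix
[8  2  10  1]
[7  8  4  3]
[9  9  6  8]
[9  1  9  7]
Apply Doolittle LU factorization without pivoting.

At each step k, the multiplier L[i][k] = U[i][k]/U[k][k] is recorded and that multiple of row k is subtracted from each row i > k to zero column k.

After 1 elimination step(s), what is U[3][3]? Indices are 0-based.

U[3][3] = 10

[col 0] pivot 8
  R1 -= 5*R0 → (0, 9, 9, 9)  (L[1][0] := 5)
  R2 -= 8*R0 → (0, 4, 3, 0)  (L[2][0] := 8)
  R3 -= 8*R0 → (0, 7, 6, 10)  (L[3][0] := 8)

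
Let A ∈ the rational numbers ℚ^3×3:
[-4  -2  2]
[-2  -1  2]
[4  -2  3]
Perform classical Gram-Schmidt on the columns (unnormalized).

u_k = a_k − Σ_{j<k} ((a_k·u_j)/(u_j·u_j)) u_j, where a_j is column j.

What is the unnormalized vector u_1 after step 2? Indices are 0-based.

u_1 = (-16/9, -8/9, -20/9)

Step 1: u_0 = a_0 = (-4, -2, 4).
Step 2: u_1 = a_1 − (1/18)·u_0 = (-16/9, -8/9, -20/9).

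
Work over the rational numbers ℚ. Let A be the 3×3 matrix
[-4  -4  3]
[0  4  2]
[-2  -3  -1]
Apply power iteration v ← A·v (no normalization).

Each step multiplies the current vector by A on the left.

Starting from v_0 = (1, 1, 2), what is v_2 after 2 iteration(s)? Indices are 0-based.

v_2 = (-45, 18, -13)

v_0 = (1, 1, 2).
v_1 = A·v_0 = (-2, 8, -7).
v_2 = A·v_1 = (-45, 18, -13).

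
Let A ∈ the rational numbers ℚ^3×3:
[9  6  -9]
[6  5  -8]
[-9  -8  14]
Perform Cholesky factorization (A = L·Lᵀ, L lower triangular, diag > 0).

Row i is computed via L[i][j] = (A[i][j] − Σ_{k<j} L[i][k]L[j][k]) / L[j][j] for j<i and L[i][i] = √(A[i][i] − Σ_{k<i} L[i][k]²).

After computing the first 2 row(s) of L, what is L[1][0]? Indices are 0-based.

Step 1: L[0][0] = √(9) = 3.
  L[1][0] = (6) / L[0][0] = 2.
Step 2: L[1][1] = √(1) = 1.

L[1][0] = 2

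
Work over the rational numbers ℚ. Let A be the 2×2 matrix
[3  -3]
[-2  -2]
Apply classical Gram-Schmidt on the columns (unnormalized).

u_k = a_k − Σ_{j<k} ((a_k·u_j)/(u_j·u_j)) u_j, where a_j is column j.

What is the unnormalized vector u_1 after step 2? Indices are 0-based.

u_1 = (-24/13, -36/13)

Step 1: u_0 = a_0 = (3, -2).
Step 2: u_1 = a_1 − (-5/13)·u_0 = (-24/13, -36/13).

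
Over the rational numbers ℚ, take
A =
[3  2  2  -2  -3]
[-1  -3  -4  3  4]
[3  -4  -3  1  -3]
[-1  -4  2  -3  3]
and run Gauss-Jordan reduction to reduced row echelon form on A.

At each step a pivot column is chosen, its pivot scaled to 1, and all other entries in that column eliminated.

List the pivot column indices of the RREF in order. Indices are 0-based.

pivot columns: 0, 1, 2, 3

[1] R0 /= 3  ⇒  (1, 2/3, 2/3, -2/3, -1)
     R1 -= -1·R0  ⇒  (0, -7/3, -10/3, 7/3, 3)
     R2 -= 3·R0  ⇒  (0, -6, -5, 3, 0)
     R3 -= -1·R0  ⇒  (0, -10/3, 8/3, -11/3, 2)
[2] R1 /= -7/3  ⇒  (0, 1, 10/7, -1, -9/7)
     R0 -= 2/3·R1  ⇒  (1, 0, -2/7, 0, -1/7)
     R2 -= -6·R1  ⇒  (0, 0, 25/7, -3, -54/7)
     R3 -= -10/3·R1  ⇒  (0, 0, 52/7, -7, -16/7)
[3] R2 /= 25/7  ⇒  (0, 0, 1, -21/25, -54/25)
     R0 -= -2/7·R2  ⇒  (1, 0, 0, -6/25, -19/25)
     R1 -= 10/7·R2  ⇒  (0, 1, 0, 1/5, 9/5)
     R3 -= 52/7·R2  ⇒  (0, 0, 0, -19/25, 344/25)
[4] R3 /= -19/25  ⇒  (0, 0, 0, 1, -344/19)
     R0 -= -6/25·R3  ⇒  (1, 0, 0, 0, -97/19)
     R1 -= 1/5·R3  ⇒  (0, 1, 0, 0, 103/19)
     R2 -= -21/25·R3  ⇒  (0, 0, 1, 0, -330/19)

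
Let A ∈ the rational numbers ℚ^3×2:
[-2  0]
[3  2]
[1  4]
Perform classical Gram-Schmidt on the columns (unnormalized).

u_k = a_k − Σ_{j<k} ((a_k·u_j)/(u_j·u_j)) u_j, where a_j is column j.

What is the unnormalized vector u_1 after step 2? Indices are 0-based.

Step 1: u_0 = a_0 = (-2, 3, 1).
Step 2: u_1 = a_1 − (5/7)·u_0 = (10/7, -1/7, 23/7).

u_1 = (10/7, -1/7, 23/7)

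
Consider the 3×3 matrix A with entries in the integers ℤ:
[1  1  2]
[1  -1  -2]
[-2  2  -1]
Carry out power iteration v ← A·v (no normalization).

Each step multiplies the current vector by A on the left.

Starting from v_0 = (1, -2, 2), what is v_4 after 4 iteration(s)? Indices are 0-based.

v_4 = (108, -96, -148)

v_0 = (1, -2, 2).
v_1 = A·v_0 = (3, -1, -8).
v_2 = A·v_1 = (-14, 20, 0).
v_3 = A·v_2 = (6, -34, 68).
v_4 = A·v_3 = (108, -96, -148).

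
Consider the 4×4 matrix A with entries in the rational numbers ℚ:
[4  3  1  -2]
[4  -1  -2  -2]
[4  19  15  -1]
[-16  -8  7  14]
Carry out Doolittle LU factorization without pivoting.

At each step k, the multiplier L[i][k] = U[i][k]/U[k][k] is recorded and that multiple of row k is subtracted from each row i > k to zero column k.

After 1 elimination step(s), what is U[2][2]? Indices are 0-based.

U[2][2] = 14

[col 0] pivot 4
  R1 -= 1*R0 → (0, -4, -3, 0)  (L[1][0] := 1)
  R2 -= 1*R0 → (0, 16, 14, 1)  (L[2][0] := 1)
  R3 -= -4*R0 → (0, 4, 11, 6)  (L[3][0] := -4)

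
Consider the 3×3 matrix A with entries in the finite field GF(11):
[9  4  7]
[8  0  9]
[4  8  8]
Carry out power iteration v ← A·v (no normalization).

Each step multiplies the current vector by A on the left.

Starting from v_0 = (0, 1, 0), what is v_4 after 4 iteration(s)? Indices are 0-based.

v_0 = (0, 1, 0).
v_1 = A·v_0 = (4, 0, 8).
v_2 = A·v_1 = (4, 5, 3).
v_3 = A·v_2 = (0, 4, 3).
v_4 = A·v_3 = (4, 5, 1).

v_4 = (4, 5, 1)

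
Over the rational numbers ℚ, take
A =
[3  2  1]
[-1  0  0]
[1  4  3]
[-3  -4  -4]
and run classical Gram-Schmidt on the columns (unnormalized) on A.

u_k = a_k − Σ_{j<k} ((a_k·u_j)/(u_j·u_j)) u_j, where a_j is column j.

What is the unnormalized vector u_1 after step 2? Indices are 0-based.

Step 1: u_0 = a_0 = (3, -1, 1, -3).
Step 2: u_1 = a_1 − (11/10)·u_0 = (-13/10, 11/10, 29/10, -7/10).

u_1 = (-13/10, 11/10, 29/10, -7/10)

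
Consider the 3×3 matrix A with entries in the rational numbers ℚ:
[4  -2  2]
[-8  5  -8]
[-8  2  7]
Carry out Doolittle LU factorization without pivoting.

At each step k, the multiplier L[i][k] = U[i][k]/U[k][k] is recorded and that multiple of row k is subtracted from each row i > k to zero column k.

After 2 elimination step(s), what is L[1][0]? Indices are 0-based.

L[1][0] = -2

k=0: U[0][0]=4
  eliminate (1,0): mult=-2, new row 1: (0, 1, -4); set L[1][0]=-2
  eliminate (2,0): mult=-2, new row 2: (0, -2, 11); set L[2][0]=-2
k=1: U[1][1]=1
  eliminate (2,1): mult=-2, new row 2: (0, 0, 3); set L[2][1]=-2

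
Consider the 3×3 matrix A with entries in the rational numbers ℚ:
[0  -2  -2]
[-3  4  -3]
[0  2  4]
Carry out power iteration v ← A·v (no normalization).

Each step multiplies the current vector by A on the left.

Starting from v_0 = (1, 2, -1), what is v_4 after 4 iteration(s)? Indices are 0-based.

v_4 = (-584, 512, 864)

v_0 = (1, 2, -1).
v_1 = A·v_0 = (-2, 8, 0).
v_2 = A·v_1 = (-16, 38, 16).
v_3 = A·v_2 = (-108, 152, 140).
v_4 = A·v_3 = (-584, 512, 864).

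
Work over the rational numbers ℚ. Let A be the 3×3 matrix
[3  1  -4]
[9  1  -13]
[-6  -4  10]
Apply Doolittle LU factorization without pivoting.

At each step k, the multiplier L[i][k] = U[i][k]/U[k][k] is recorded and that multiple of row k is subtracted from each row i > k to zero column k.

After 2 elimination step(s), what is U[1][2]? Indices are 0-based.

U[1][2] = -1

k=0: U[0][0]=3
  eliminate (1,0): mult=3, new row 1: (0, -2, -1); set L[1][0]=3
  eliminate (2,0): mult=-2, new row 2: (0, -2, 2); set L[2][0]=-2
k=1: U[1][1]=-2
  eliminate (2,1): mult=1, new row 2: (0, 0, 3); set L[2][1]=1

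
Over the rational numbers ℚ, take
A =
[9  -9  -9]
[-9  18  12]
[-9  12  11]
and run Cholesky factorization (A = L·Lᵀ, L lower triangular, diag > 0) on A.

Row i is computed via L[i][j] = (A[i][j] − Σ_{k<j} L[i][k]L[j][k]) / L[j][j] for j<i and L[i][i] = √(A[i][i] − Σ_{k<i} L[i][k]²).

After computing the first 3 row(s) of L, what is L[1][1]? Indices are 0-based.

L[1][1] = 3

Step 1: L[0][0] = √(9) = 3.
  L[1][0] = (-9) / L[0][0] = -3.
Step 2: L[1][1] = √(9) = 3.
  L[2][0] = (-9) / L[0][0] = -3.
  L[2][1] = (3) / L[1][1] = 1.
Step 3: L[2][2] = √(1) = 1.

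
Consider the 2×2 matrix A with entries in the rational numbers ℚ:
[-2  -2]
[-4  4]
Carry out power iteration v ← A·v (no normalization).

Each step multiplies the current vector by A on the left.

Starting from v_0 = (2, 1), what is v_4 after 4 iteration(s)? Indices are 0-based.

v_4 = (208, 32)

v_0 = (2, 1).
v_1 = A·v_0 = (-6, -4).
v_2 = A·v_1 = (20, 8).
v_3 = A·v_2 = (-56, -48).
v_4 = A·v_3 = (208, 32).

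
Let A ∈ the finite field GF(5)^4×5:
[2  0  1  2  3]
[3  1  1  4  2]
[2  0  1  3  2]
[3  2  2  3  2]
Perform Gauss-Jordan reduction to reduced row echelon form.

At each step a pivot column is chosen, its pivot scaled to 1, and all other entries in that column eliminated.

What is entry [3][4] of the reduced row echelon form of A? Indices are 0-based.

[1] R0 /= 2  ⇒  (1, 0, 3, 1, 4)
     R1 -= 3·R0  ⇒  (0, 1, 2, 1, 0)
     R2 -= 2·R0  ⇒  (0, 0, 0, 1, 4)
     R3 -= 3·R0  ⇒  (0, 2, 3, 0, 0)
[2] R1 /= 1  ⇒  (0, 1, 2, 1, 0)
     R3 -= 2·R1  ⇒  (0, 0, 4, 3, 0)
[3] R2 <-> R3
[3] R2 /= 4  ⇒  (0, 0, 1, 2, 0)
     R0 -= 3·R2  ⇒  (1, 0, 0, 0, 4)
     R1 -= 2·R2  ⇒  (0, 1, 0, 2, 0)
[4] R3 /= 1  ⇒  (0, 0, 0, 1, 4)
     R1 -= 2·R3  ⇒  (0, 1, 0, 0, 2)
     R2 -= 2·R3  ⇒  (0, 0, 1, 0, 2)

M[3][4] = 4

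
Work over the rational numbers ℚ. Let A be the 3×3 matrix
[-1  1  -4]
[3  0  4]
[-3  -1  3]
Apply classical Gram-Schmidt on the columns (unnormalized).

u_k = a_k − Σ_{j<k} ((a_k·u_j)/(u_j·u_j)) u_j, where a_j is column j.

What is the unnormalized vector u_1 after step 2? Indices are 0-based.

Step 1: u_0 = a_0 = (-1, 3, -3).
Step 2: u_1 = a_1 − (2/19)·u_0 = (21/19, -6/19, -13/19).

u_1 = (21/19, -6/19, -13/19)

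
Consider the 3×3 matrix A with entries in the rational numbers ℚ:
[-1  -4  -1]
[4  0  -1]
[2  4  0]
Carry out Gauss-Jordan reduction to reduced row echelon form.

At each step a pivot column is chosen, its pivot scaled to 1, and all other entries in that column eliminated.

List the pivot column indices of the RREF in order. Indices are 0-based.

pivot columns: 0, 1, 2

step 1: normalize row 0 (÷-1) = (1, 4, 1)
  row 1: subtract 4×row0 = (0, -16, -5)
  row 2: subtract 2×row0 = (0, -4, -2)
step 2: normalize row 1 (÷-16) = (0, 1, 5/16)
  row 0: subtract 4×row1 = (1, 0, -1/4)
  row 2: subtract -4×row1 = (0, 0, -3/4)
step 3: normalize row 2 (÷-3/4) = (0, 0, 1)
  row 0: subtract -1/4×row2 = (1, 0, 0)
  row 1: subtract 5/16×row2 = (0, 1, 0)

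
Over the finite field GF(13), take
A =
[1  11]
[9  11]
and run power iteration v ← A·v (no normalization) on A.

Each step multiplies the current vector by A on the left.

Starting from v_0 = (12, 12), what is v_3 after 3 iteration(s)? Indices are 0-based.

v_0 = (12, 12).
v_1 = A·v_0 = (1, 6).
v_2 = A·v_1 = (2, 10).
v_3 = A·v_2 = (8, 11).

v_3 = (8, 11)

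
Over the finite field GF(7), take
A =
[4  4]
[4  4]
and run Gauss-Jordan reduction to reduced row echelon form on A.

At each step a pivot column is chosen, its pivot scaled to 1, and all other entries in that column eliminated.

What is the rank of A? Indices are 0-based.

pivot(0,0)=4: scale R0 → (1, 1)
  clear (1,0): R1 −= (4)R0 → (0, 0)
col 1: no nonzero at/below row 1; advance.

rank = 1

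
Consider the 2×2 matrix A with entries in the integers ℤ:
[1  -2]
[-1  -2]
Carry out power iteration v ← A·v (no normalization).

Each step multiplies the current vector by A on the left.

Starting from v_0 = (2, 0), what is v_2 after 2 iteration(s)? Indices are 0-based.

v_2 = (6, 2)

v_0 = (2, 0).
v_1 = A·v_0 = (2, -2).
v_2 = A·v_1 = (6, 2).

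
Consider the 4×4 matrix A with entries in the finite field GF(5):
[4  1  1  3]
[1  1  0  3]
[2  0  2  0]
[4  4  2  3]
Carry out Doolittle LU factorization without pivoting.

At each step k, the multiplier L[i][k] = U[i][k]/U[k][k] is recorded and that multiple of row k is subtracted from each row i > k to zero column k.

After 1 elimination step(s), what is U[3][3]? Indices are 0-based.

U[3][3] = 0

k=0: U[0][0]=4
  eliminate (1,0): mult=4, new row 1: (0, 2, 1, 1); set L[1][0]=4
  eliminate (2,0): mult=3, new row 2: (0, 2, 4, 1); set L[2][0]=3
  eliminate (3,0): mult=1, new row 3: (0, 3, 1, 0); set L[3][0]=1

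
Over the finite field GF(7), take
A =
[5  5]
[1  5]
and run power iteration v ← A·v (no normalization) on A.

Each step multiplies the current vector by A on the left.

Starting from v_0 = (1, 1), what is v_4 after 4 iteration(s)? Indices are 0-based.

v_4 = (4, 5)

v_0 = (1, 1).
v_1 = A·v_0 = (3, 6).
v_2 = A·v_1 = (3, 5).
v_3 = A·v_2 = (5, 0).
v_4 = A·v_3 = (4, 5).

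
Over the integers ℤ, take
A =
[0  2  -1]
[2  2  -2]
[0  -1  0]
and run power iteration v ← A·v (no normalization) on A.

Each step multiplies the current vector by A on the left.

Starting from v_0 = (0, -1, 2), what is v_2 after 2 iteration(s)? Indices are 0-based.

v_2 = (-13, -22, 6)

v_0 = (0, -1, 2).
v_1 = A·v_0 = (-4, -6, 1).
v_2 = A·v_1 = (-13, -22, 6).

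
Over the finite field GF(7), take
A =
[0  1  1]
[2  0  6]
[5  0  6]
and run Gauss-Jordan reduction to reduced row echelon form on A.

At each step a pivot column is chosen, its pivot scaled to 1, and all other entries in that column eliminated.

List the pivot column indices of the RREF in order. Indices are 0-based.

pivot columns: 0, 1, 2

pivot(0,0): swap R0↔R1
pivot(0,0)=2: scale R0 → (1, 0, 3)
  clear (2,0): R2 −= (5)R0 → (0, 0, 5)
pivot(1,1)=1: scale R1 → (0, 1, 1)
pivot(2,2)=5: scale R2 → (0, 0, 1)
  clear (0,2): R0 −= (3)R2 → (1, 0, 0)
  clear (1,2): R1 −= (1)R2 → (0, 1, 0)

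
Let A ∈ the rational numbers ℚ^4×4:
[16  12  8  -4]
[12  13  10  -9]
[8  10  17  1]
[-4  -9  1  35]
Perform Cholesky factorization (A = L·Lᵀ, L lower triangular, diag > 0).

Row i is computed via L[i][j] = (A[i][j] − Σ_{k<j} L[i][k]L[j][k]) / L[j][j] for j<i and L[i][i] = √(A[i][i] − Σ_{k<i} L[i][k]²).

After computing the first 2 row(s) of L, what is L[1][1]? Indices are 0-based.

L[1][1] = 2

Step 1: L[0][0] = √(16) = 4.
  L[1][0] = (12) / L[0][0] = 3.
Step 2: L[1][1] = √(4) = 2.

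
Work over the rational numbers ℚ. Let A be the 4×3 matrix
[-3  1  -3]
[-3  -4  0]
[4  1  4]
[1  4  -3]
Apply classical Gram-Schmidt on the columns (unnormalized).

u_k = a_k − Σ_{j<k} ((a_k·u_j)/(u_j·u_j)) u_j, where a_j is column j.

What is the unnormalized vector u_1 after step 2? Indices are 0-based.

u_1 = (86/35, -89/35, -33/35, 123/35)

Step 1: u_0 = a_0 = (-3, -3, 4, 1).
Step 2: u_1 = a_1 − (17/35)·u_0 = (86/35, -89/35, -33/35, 123/35).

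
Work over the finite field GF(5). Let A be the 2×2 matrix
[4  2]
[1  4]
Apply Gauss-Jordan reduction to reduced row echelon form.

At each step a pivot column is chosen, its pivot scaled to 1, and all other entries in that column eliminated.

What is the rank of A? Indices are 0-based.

rank = 2

step 1: normalize row 0 (÷4) = (1, 3)
  row 1: subtract 1×row0 = (0, 1)
step 2: normalize row 1 (÷1) = (0, 1)
  row 0: subtract 3×row1 = (1, 0)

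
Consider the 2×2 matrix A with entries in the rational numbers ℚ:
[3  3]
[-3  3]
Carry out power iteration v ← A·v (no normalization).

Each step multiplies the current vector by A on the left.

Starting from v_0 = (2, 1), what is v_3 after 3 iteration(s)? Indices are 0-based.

v_3 = (-54, -162)

v_0 = (2, 1).
v_1 = A·v_0 = (9, -3).
v_2 = A·v_1 = (18, -36).
v_3 = A·v_2 = (-54, -162).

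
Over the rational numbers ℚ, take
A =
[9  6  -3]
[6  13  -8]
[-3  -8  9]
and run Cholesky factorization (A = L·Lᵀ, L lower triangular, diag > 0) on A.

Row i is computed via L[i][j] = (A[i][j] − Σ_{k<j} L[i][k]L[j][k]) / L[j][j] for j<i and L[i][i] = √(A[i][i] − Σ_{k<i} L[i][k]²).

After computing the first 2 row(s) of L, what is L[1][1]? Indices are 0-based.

L[1][1] = 3

Step 1: L[0][0] = √(9) = 3.
  L[1][0] = (6) / L[0][0] = 2.
Step 2: L[1][1] = √(9) = 3.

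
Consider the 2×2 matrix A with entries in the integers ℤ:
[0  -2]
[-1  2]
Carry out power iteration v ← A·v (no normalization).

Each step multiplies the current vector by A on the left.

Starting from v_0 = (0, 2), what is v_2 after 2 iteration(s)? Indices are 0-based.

v_2 = (-8, 12)

v_0 = (0, 2).
v_1 = A·v_0 = (-4, 4).
v_2 = A·v_1 = (-8, 12).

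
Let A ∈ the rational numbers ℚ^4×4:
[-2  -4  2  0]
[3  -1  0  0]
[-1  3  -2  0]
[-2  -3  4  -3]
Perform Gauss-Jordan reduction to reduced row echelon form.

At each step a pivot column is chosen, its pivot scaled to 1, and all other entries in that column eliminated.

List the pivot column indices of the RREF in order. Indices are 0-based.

pivot columns: 0, 1, 2, 3

[1] R0 /= -2  ⇒  (1, 2, -1, 0)
     R1 -= 3·R0  ⇒  (0, -7, 3, 0)
     R2 -= -1·R0  ⇒  (0, 5, -3, 0)
     R3 -= -2·R0  ⇒  (0, 1, 2, -3)
[2] R1 /= -7  ⇒  (0, 1, -3/7, 0)
     R0 -= 2·R1  ⇒  (1, 0, -1/7, 0)
     R2 -= 5·R1  ⇒  (0, 0, -6/7, 0)
     R3 -= 1·R1  ⇒  (0, 0, 17/7, -3)
[3] R2 /= -6/7  ⇒  (0, 0, 1, 0)
     R0 -= -1/7·R2  ⇒  (1, 0, 0, 0)
     R1 -= -3/7·R2  ⇒  (0, 1, 0, 0)
     R3 -= 17/7·R2  ⇒  (0, 0, 0, -3)
[4] R3 /= -3  ⇒  (0, 0, 0, 1)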